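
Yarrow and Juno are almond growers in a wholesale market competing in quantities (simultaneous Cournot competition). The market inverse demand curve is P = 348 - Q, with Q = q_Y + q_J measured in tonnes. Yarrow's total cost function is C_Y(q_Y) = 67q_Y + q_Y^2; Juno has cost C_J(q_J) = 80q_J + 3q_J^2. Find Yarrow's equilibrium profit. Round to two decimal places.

Yarrow's profit: π_Y = (348 - Q)q_Y - (67q_Y + q_Y²). Setting ∂π_Y/∂q_Y = 0: 281 - 4q_Y - (q_J) = 0.
Juno's first-order condition: 268 - 8q_J - (q_Y) = 0.
Best responses: q_Y = (281 - q_J)/4, q_J = (268 - q_Y)/8.
Solving the pair: q_Y = 1980/31, q_J = 791/31.
Price P = 348 - 89.3871 = 258.6129.
Yarrow's profit: 258.6129·(1980/31) - 67·(1980/31) - (1980/31)² = 8159.0010.

8159.00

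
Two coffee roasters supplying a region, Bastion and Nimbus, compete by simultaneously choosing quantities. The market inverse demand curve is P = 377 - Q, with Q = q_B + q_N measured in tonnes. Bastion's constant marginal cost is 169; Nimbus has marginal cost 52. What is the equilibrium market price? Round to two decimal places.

Bastion's profit: π_B = (377 - Q)q_B - (169q_B). Setting ∂π_B/∂q_B = 0: 208 - 2q_B - (q_N) = 0.
Nimbus's profit: π_N = (377 - Q)q_N - (52q_N). Setting ∂π_N/∂q_N = 0: 325 - 2q_N - (q_B) = 0.
Best responses: q_B = (208 - q_N)/2, q_N = (325 - q_B)/2.
Solving the pair: q_B = 91/3, q_N = 442/3.
Total output Q = 533/3, so price P = 377 - 533/3 = 598/3.

199.33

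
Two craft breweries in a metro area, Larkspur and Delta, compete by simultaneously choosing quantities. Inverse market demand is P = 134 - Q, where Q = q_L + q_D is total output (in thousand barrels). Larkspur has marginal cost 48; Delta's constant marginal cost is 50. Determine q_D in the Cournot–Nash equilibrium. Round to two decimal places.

27.33

Larkspur's profit: π_L = (134 - Q)q_L - (48q_L). Setting ∂π_L/∂q_L = 0: 86 - 2q_L - (q_D) = 0.
Delta's profit: π_D = (134 - Q)q_D - (50q_D). Setting ∂π_D/∂q_D = 0: 84 - 2q_D - (q_L) = 0.
So q_L = (86 - q_D)/2 and q_D = (84 - q_L)/2.
Substituting one into the other gives q_L = 88/3 and q_D = 82/3.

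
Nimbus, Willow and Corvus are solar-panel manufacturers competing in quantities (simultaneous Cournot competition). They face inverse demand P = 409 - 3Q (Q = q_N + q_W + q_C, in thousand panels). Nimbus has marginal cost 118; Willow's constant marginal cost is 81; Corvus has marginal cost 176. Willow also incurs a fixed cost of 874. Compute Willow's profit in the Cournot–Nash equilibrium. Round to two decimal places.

3534.33

Nimbus's profit: π_N = (409 - 3Q)q_N - (118q_N). Setting ∂π_N/∂q_N = 0: 291 - 6q_N - 3(q_W + q_C) = 0.
Willow's profit: π_W = (409 - 3Q)q_W - (81q_W). Setting ∂π_W/∂q_W = 0: 328 - 6q_W - 3(q_N + q_C) = 0.
Corvus's profit: π_C = (409 - 3Q)q_C - (176q_C). Setting ∂π_C/∂q_C = 0: 233 - 6q_C - 3(q_N + q_W) = 0.
Summing all 3 equations gives 852 − 12Q = 0, hence Q = 71.
Back-substituting: q_N = (291 − 213)/3 = 26, q_W = (328 − 213)/3 = 115/3, q_C = (233 − 213)/3 = 20/3.
Price P = 409 - 3·71 = 196.
Willow's profit: (196 - 81)·(115/3) - 874 = 3534.3333.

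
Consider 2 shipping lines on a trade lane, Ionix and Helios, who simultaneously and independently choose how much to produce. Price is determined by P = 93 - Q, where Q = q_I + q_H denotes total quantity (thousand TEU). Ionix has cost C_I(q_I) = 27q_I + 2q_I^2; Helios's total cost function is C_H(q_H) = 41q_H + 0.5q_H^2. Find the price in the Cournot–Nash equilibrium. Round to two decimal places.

69.94

Ionix's profit: π_I = (93 - Q)q_I - (27q_I + 2q_I²). Setting ∂π_I/∂q_I = 0: 66 - 6q_I - (q_H) = 0.
Helios's first-order condition: 52 - 3q_H - (q_I) = 0.
So q_I = (66 - q_H)/6 and q_H = (52 - q_I)/3.
Solving the pair: q_I = 146/17, q_H = 246/17.
Total output Q = 392/17, so price P = 93 - 392/17 = 1189/17.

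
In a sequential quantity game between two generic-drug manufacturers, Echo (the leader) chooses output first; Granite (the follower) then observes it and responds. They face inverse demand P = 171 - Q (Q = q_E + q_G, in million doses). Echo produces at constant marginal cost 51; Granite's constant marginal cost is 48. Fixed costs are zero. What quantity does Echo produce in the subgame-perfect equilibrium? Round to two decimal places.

Solve by backward induction. Given q_E, the follower Granite maximises π_G = (171 - q_E - q_G)q_G - 48q_G.
Follower FOC: 123 - q_E - 2q_G = 0, so q_G(q_E) = (123 - q_E)/2.
Echo substitutes q_G(q_E) into its own profit: π_E = q_E(171 - q_E - (123 - q_E)/2) - 51q_E = (219/2 - (1/2)q_E)q_E - 51q_E.
Leader FOC: 117/2 - q_E = 0, so q_E = 117/2.
Then q_G = (123 - 117/2)/2 = 129/4.

58.50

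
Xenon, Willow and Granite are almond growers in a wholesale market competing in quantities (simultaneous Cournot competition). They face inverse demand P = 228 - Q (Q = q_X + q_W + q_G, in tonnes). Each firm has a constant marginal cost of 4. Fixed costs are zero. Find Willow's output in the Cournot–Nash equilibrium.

56

A representative firm's profit is π_i = q_i(228 - Q) - 4q_i.
Setting ∂π_i/∂q_i = 0 with rivals' quantities fixed: 224 - 2q_i - Σ_{j≠i} q_j = 0.
By symmetry each firm produces the same amount; substituting Σ_{j≠i} q_j = 2q_i yields q_i = 224/4 = 56.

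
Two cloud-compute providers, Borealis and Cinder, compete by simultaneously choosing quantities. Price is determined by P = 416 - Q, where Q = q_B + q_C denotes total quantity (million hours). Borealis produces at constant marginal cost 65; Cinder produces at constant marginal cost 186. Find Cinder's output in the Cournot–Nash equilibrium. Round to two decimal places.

36.33

Borealis's profit: π_B = (416 - Q)q_B - (65q_B). Setting ∂π_B/∂q_B = 0: 351 - 2q_B - (q_C) = 0.
Cinder's profit: π_C = (416 - Q)q_C - (186q_C). Setting ∂π_C/∂q_C = 0: 230 - 2q_C - (q_B) = 0.
Rearranging gives the reaction functions q_B = (351 - q_C)/2 and q_C = (230 - q_B)/2.
Solving the pair: q_B = 472/3, q_C = 109/3.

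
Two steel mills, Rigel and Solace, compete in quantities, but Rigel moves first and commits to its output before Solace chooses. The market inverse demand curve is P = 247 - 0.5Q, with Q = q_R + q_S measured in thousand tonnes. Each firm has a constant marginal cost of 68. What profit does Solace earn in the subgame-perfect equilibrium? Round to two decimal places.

The follower Solace best-responds to any q_R: π_S = (247 - 0.5Q)q_S - 68q_S.
Follower FOC: 179 - (1/2)q_R - q_S = 0, so q_S(q_R) = (179 - (1/2)q_R).
Rigel substitutes q_S(q_R) into its own profit: π_R = q_R(247 - (1/2)q_R - (179 - (1/2)q_R)/2) - 68q_R = (315/2 - (1/4)q_R)q_R - 68q_R.
Leader FOC: 179/2 - (1/2)q_R = 0, so q_R = 179.
Then q_S = (179 - (1/2)·179) = 179/2.
Price P = 247 - (1/2)·(537/2) = 451/4.
Solace's profit: (451/4 - 68)·(179/2) = 4005.1250.

4005.13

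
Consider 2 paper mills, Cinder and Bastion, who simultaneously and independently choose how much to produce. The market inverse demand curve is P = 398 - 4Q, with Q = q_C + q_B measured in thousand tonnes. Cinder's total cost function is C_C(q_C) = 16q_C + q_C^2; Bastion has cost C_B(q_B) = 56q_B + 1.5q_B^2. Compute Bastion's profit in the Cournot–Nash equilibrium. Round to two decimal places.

Cinder's profit: π_C = (398 - 4Q)q_C - (16q_C + q_C²). Setting ∂π_C/∂q_C = 0: 382 - 10q_C - 4(q_B) = 0.
Bastion's profit: π_B = (398 - 4Q)q_B - (56q_B + (3/2)q_B²). Setting ∂π_B/∂q_B = 0: 342 - 11q_B - 4(q_C) = 0.
Rearranging gives the reaction functions q_C = (382 - 4q_B)/10 and q_B = (342 - 4q_C)/11.
Solving the pair: q_C = 1417/47, q_B = 946/47.
Price P = 398 - 4·50.2766 = 196.8936.
Bastion's profit: 196.8936·(946/47) - 56·(946/47) - (3/2)(946/47)² = 2228.1747.

2228.17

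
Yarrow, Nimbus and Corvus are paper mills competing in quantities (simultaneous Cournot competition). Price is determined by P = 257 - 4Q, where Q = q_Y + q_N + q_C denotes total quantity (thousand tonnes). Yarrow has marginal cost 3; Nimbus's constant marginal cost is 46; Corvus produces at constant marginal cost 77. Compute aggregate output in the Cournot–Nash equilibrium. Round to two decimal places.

Yarrow's profit: π_Y = (257 - 4Q)q_Y - (3q_Y). Setting ∂π_Y/∂q_Y = 0: 254 - 8q_Y - 4(q_N + q_C) = 0.
Nimbus's first-order condition: 211 - 8q_N - 4(q_Y + q_C) = 0.
Corvus's profit: π_C = (257 - 4Q)q_C - (77q_C). Setting ∂π_C/∂q_C = 0: 180 - 8q_C - 4(q_Y + q_N) = 0.
Summing all 3 equations gives 645 − 16Q = 0, hence Q = 645/16.
Back-substituting: q_Y = (254 − 645/4)/4 = 371/16, q_N = (211 − 645/4)/4 = 199/16, q_C = (180 − 645/4)/4 = 75/16.
Total output Q = 371/16 + 199/16 + 75/16 = 645/16.

40.31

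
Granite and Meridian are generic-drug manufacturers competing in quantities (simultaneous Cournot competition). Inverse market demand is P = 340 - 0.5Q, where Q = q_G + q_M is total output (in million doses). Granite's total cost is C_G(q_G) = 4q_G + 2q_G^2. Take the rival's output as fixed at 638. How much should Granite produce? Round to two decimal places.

With the rival's output fixed at 638, Granite's profit is π_G = (340 - (1/2)·638 - (1/2)q_G)q_G - (4q_G + 2q_G²) = (21 - (1/2)q_G)q_G - (4q_G + 2q_G²).
∂π_G/∂q_G = 17 - 5q_G = 0, so q_G = 17/5.

3.40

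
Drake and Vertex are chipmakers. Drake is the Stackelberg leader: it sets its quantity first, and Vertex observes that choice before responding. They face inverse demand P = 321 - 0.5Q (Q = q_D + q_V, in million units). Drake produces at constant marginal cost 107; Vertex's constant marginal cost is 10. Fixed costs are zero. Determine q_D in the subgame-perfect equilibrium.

The follower Vertex best-responds to any q_D: π_V = (321 - 0.5Q)q_V - 10q_V.
∂π_V/∂q_V = 311 - (1/2)q_D - q_V = 0 gives the reaction function q_V = (311 - (1/2)q_D).
The leader anticipates this reaction. Substituting into P = 321 - 0.5Q gives P = 331/2 - (1/4)q_D, so π_D = (331/2 - (1/4)q_D)q_D - 107q_D.
Leader FOC: 117/2 - (1/2)q_D = 0, so q_D = 117.
Then q_V = (311 - (1/2)·117) = 505/2.

117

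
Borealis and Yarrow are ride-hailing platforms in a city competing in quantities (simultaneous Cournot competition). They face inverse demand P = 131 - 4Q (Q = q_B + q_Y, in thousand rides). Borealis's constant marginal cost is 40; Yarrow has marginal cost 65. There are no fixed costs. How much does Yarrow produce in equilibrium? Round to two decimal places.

3.42

Borealis's profit: π_B = (131 - 4Q)q_B - (40q_B). Setting ∂π_B/∂q_B = 0: 91 - 8q_B - 4(q_Y) = 0.
Yarrow's first-order condition: 66 - 8q_Y - 4(q_B) = 0.
So q_B = (91 - 4q_Y)/8 and q_Y = (66 - 4q_B)/8.
Solving the pair: q_B = 29/3, q_Y = 41/12.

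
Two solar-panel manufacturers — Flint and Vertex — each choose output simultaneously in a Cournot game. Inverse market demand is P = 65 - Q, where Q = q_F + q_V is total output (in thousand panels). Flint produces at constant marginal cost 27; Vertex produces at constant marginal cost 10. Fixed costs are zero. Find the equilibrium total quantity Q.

31

Flint's profit: π_F = (65 - Q)q_F - (27q_F). Setting ∂π_F/∂q_F = 0: 38 - 2q_F - (q_V) = 0.
Vertex's first-order condition: 55 - 2q_V - (q_F) = 0.
Best responses: q_F = (38 - q_V)/2, q_V = (55 - q_F)/2.
Solving the pair: q_F = 7, q_V = 24.
Total output Q = 7 + 24 = 31.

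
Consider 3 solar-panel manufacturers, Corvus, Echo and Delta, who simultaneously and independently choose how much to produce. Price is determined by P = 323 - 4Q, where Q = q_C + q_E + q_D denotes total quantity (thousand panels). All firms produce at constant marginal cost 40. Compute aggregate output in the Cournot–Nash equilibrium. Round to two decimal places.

53.06

A representative firm's profit is π_i = q_i(323 - 4Q) - 40q_i.
Setting ∂π_i/∂q_i = 0 with rivals' quantities fixed: 283 - 8q_i - 4·Σ_{j≠i} q_j = 0.
By symmetry each firm produces the same amount; substituting Σ_{j≠i} q_j = 2q_i yields q_i = 283/16.
Total output Q = 283/16 + 283/16 + 283/16 = 849/16.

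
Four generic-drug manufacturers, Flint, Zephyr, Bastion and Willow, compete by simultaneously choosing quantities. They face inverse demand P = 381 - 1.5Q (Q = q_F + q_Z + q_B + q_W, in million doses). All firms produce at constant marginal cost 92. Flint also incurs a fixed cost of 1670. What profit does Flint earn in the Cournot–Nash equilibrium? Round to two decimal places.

Each firm earns π_i = (381 - 1.5Q)q_i - 92q_i.
First-order condition (treating rivals' output as given): 289 - 3q_i - (3/2)·Σ_{j≠i} q_j = 0.
With identical firms every q_j equals q_i, so Σ_{j≠i} q_j = 3q_i and 289 = (15/2)q_i, giving q_i = 578/15.
Price P = 381 - (3/2)·154.1333 = 749/5.
Flint's profit: (749/5 - 92)·(578/15) - 1670 = 557.2267.

557.23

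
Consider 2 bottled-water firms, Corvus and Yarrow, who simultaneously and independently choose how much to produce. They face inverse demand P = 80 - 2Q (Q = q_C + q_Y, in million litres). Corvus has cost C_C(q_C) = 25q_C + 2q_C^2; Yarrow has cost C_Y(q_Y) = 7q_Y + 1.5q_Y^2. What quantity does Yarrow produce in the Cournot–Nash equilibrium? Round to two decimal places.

9.12

Corvus's profit: π_C = (80 - 2Q)q_C - (25q_C + 2q_C²). Setting ∂π_C/∂q_C = 0: 55 - 8q_C - 2(q_Y) = 0.
Yarrow's profit: π_Y = (80 - 2Q)q_Y - (7q_Y + (3/2)q_Y²). Setting ∂π_Y/∂q_Y = 0: 73 - 7q_Y - 2(q_C) = 0.
Best responses: q_C = (55 - 2q_Y)/8, q_Y = (73 - 2q_C)/7.
Solving the pair: q_C = 239/52, q_Y = 237/26.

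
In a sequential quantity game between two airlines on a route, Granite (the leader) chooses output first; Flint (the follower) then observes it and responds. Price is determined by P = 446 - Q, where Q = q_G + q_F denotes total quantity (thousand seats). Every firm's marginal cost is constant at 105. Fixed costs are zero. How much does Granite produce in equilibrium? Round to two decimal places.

Solve by backward induction. Given q_G, the follower Flint maximises π_F = (446 - q_G - q_F)q_F - 105q_F.
Setting the follower's marginal profit to zero, 341 - q_G - 2q_F = 0, i.e. q_F = (341 - q_G)/2.
Granite substitutes q_F(q_G) into its own profit: π_G = q_G(446 - q_G - (341 - q_G)/2) - 105q_G = (551/2 - (1/2)q_G)q_G - 105q_G.
Leader FOC: 341/2 - q_G = 0, so q_G = 341/2.
Then q_F = (341 - 341/2)/2 = 341/4.

170.50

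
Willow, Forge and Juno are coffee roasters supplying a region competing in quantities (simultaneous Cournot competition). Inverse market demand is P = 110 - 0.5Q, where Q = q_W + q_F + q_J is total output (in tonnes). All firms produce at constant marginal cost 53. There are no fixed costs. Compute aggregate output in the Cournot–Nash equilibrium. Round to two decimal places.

A representative firm's profit is π_i = q_i(110 - 0.5Q) - 53q_i.
First-order condition (treating rivals' output as given): 57 - q_i - (1/2)·Σ_{j≠i} q_j = 0.
By symmetry each firm produces the same amount; substituting Σ_{j≠i} q_j = 2q_i yields q_i = 57/2.
Total output Q = 57/2 + 57/2 + 57/2 = 171/2.

85.50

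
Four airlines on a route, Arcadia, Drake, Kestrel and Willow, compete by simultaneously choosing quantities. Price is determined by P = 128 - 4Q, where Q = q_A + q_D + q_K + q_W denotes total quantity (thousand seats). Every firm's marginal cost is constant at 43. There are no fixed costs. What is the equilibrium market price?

A representative firm's profit is π_i = q_i(128 - 4Q) - 43q_i.
Setting ∂π_i/∂q_i = 0 with rivals' quantities fixed: 85 - 8q_i - 4·Σ_{j≠i} q_j = 0.
With identical firms every q_j equals q_i, so Σ_{j≠i} q_j = 3q_i and 85 = 20q_i, giving q_i = 17/4.
Total output Q = 17, so price P = 128 - 4·17 = 60.

60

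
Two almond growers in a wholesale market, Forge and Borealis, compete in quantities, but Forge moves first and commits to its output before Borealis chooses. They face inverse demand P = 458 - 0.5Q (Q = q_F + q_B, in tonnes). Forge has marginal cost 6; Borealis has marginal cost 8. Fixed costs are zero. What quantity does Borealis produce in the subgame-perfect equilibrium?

223

Solve by backward induction. Given q_F, the follower Borealis maximises π_B = (458 - (1/2)q_F - (1/2)q_B)q_B - 8q_B.
Setting the follower's marginal profit to zero, 450 - (1/2)q_F - q_B = 0, i.e. q_B = (450 - (1/2)q_F).
Forge substitutes q_B(q_F) into its own profit: π_F = q_F(458 - (1/2)q_F - (450 - (1/2)q_F)/2) - 6q_F = (233 - (1/4)q_F)q_F - 6q_F.
Leader FOC: 227 - (1/2)q_F = 0, so q_F = 454.
Then q_B = (450 - (1/2)·454) = 223.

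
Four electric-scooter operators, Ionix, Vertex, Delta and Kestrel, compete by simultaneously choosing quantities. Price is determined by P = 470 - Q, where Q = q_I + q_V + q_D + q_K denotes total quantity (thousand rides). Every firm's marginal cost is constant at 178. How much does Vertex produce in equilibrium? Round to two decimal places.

58.40

A representative firm's profit is π_i = q_i(470 - Q) - 178q_i.
First-order condition (treating rivals' output as given): 292 - 2q_i - Σ_{j≠i} q_j = 0.
With identical firms every q_j equals q_i, so Σ_{j≠i} q_j = 3q_i and 292 = 5q_i, giving q_i = 292/5.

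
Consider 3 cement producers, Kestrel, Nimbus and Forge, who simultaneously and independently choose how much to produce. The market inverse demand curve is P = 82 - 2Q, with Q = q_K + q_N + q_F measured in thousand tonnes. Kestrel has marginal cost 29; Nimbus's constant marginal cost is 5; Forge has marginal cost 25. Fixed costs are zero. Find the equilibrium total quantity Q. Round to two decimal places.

Kestrel's profit: π_K = (82 - 2Q)q_K - (29q_K). Setting ∂π_K/∂q_K = 0: 53 - 4q_K - 2(q_N + q_F) = 0.
Nimbus's first-order condition: 77 - 4q_N - 2(q_K + q_F) = 0.
Forge's profit: π_F = (82 - 2Q)q_F - (25q_F). Setting ∂π_F/∂q_F = 0: 57 - 4q_F - 2(q_K + q_N) = 0.
Adding the 3 first-order conditions: 187 − 8Q = 0, so Q = 187/8.
Back-substituting: q_K = (53 − 187/4)/2 = 25/8, q_N = (77 − 187/4)/2 = 121/8, q_F = (57 − 187/4)/2 = 41/8.
Total output Q = 25/8 + 121/8 + 41/8 = 187/8.

23.38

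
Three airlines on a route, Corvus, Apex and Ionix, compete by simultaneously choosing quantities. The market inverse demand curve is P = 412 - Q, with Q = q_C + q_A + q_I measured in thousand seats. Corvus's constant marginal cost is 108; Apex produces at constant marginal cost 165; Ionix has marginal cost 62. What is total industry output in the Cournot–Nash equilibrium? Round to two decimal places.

225.25

Corvus's profit: π_C = (412 - Q)q_C - (108q_C). Setting ∂π_C/∂q_C = 0: 304 - 2q_C - (q_A + q_I) = 0.
Apex's profit: π_A = (412 - Q)q_A - (165q_A). Setting ∂π_A/∂q_A = 0: 247 - 2q_A - (q_C + q_I) = 0.
Ionix's profit: π_I = (412 - Q)q_I - (62q_I). Setting ∂π_I/∂q_I = 0: 350 - 2q_I - (q_C + q_A) = 0.
Summing all 3 equations gives 901 − 4Q = 0, hence Q = 901/4.
Back-substituting: q_C = (304 − 901/4) = 315/4, q_A = (247 − 901/4) = 87/4, q_I = (350 − 901/4) = 499/4.
Total output Q = 315/4 + 87/4 + 499/4 = 901/4.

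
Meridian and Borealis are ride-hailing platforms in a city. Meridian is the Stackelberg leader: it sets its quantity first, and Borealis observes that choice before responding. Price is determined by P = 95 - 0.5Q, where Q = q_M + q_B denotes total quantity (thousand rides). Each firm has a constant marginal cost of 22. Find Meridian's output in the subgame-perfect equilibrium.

Solve by backward induction. Given q_M, the follower Borealis maximises π_B = (95 - (1/2)q_M - (1/2)q_B)q_B - 22q_B.
Follower FOC: 73 - (1/2)q_M - q_B = 0, so q_B(q_M) = (73 - (1/2)q_M).
Meridian substitutes q_B(q_M) into its own profit: π_M = q_M(95 - (1/2)q_M - (73 - (1/2)q_M)/2) - 22q_M = (117/2 - (1/4)q_M)q_M - 22q_M.
Leader FOC: 73/2 - (1/2)q_M = 0, so q_M = 73.
Then q_B = (73 - (1/2)·73) = 73/2.

73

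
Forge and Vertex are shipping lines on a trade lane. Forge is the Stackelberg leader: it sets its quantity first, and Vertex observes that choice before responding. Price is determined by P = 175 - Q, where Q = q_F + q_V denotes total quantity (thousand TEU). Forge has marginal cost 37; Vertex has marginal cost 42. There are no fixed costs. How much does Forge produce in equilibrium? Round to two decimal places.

71.50

Solve by backward induction. Given q_F, the follower Vertex maximises π_V = (175 - q_F - q_V)q_V - 42q_V.
∂π_V/∂q_V = 133 - q_F - 2q_V = 0 gives the reaction function q_V = (133 - q_F)/2.
The leader anticipates this reaction. Substituting into P = 175 - Q gives P = 217/2 - (1/2)q_F, so π_F = (217/2 - (1/2)q_F)q_F - 37q_F.
Leader FOC: 143/2 - q_F = 0, so q_F = 143/2.
Then q_V = (133 - 143/2)/2 = 123/4.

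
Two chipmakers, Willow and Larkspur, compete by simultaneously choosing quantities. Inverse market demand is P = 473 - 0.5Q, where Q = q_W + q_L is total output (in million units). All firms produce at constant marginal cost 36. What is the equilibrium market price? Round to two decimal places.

181.67

Each firm earns π_i = (473 - 0.5Q)q_i - 36q_i.
Setting ∂π_i/∂q_i = 0 with rivals' quantities fixed: 437 - q_i - (1/2)q_j = 0.
With identical firms every q_j equals q_i, so q_j = q_i and 437 = (3/2)q_i, giving q_i = 874/3.
Total output Q = 1748/3, so price P = 473 - (1/2)·(1748/3) = 545/3.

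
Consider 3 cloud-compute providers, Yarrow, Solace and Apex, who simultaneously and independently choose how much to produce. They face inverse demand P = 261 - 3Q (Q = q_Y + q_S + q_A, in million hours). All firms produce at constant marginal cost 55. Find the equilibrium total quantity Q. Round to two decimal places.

51.50

A representative firm's profit is π_i = q_i(261 - 3Q) - 55q_i.
Setting ∂π_i/∂q_i = 0 with rivals' quantities fixed: 206 - 6q_i - 3·Σ_{j≠i} q_j = 0.
By symmetry each firm produces the same amount; substituting Σ_{j≠i} q_j = 2q_i yields q_i = 206/12 = 103/6.
Total output Q = 103/6 + 103/6 + 103/6 = 103/2.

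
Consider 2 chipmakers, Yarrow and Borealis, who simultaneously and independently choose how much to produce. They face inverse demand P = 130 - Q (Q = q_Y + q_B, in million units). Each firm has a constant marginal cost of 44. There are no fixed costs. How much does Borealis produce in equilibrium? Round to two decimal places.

28.67

A representative firm's profit is π_i = q_i(130 - Q) - 44q_i.
Setting ∂π_i/∂q_i = 0 with rivals' quantities fixed: 86 - 2q_i - q_j = 0.
By symmetry each firm produces the same amount; substituting q_j = q_i yields q_i = 86/3.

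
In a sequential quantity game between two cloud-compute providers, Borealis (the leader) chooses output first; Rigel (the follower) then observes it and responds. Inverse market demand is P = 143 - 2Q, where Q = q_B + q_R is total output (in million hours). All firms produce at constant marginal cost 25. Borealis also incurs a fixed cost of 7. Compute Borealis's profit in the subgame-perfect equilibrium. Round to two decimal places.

863.25

The follower Rigel best-responds to any q_B: π_R = (143 - 2Q)q_R - 25q_R.
Follower FOC: 118 - 2q_B - 4q_R = 0, so q_R(q_B) = (118 - 2q_B)/4.
Borealis substitutes q_R(q_B) into its own profit: π_B = q_B(143 - 2q_B - (118 - 2q_B)/2) - 25q_B = (84 - q_B)q_B - 25q_B.
The leader's first-order condition 59 - 2q_B = 0 yields q_B = 59/2.
Then q_R = (118 - 2·(59/2))/4 = 59/4.
Price P = 143 - 2·(177/4) = 109/2.
Borealis's profit: (109/2 - 25)·(59/2) - 7 = 863.2500.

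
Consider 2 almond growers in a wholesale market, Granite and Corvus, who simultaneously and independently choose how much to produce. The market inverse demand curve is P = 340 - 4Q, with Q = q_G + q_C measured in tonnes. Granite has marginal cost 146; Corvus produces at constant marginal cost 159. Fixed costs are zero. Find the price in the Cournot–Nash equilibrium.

215

Granite's profit: π_G = (340 - 4Q)q_G - (146q_G). Setting ∂π_G/∂q_G = 0: 194 - 8q_G - 4(q_C) = 0.
Corvus's profit: π_C = (340 - 4Q)q_C - (159q_C). Setting ∂π_C/∂q_C = 0: 181 - 8q_C - 4(q_G) = 0.
Best responses: q_G = (194 - 4q_C)/8, q_C = (181 - 4q_G)/8.
Substituting one into the other gives q_G = 69/4 and q_C = 14.
Total output Q = 125/4, so price P = 340 - 4·(125/4) = 215.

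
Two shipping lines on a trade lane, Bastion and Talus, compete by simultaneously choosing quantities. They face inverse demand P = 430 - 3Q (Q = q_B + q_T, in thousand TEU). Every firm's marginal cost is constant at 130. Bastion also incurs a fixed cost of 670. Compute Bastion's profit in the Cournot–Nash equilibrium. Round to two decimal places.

2663.33

A representative firm's profit is π_i = q_i(430 - 3Q) - 130q_i.
Setting ∂π_i/∂q_i = 0 with rivals' quantities fixed: 300 - 6q_i - 3q_j = 0.
With identical firms every q_j equals q_i, so q_j = q_i and 300 = 9q_i, giving q_i = 100/3.
Price P = 430 - 3·(200/3) = 230.
Bastion's profit: (230 - 130)·(100/3) - 670 = 2663.3333.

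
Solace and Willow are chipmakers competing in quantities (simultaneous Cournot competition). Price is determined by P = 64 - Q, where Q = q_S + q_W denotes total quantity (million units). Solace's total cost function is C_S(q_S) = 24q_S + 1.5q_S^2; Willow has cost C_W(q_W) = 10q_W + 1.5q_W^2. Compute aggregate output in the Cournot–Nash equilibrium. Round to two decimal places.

Solace's profit: π_S = (64 - Q)q_S - (24q_S + (3/2)q_S²). Setting ∂π_S/∂q_S = 0: 40 - 5q_S - (q_W) = 0.
Willow's profit: π_W = (64 - Q)q_W - (10q_W + (3/2)q_W²). Setting ∂π_W/∂q_W = 0: 54 - 5q_W - (q_S) = 0.
So q_S = (40 - q_W)/5 and q_W = (54 - q_S)/5.
Substituting one into the other gives q_S = 73/12 and q_W = 115/12.
Total output Q = 73/12 + 115/12 = 47/3.

15.67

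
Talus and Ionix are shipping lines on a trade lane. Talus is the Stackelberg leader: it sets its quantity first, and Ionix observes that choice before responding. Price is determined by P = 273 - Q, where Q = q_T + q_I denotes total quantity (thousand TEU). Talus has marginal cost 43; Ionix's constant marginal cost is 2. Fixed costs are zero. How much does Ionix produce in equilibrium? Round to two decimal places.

88.25

Solve by backward induction. Given q_T, the follower Ionix maximises π_I = (273 - q_T - q_I)q_I - 2q_I.
Follower FOC: 271 - q_T - 2q_I = 0, so q_I(q_T) = (271 - q_T)/2.
The leader anticipates this reaction. Substituting into P = 273 - Q gives P = 275/2 - (1/2)q_T, so π_T = (275/2 - (1/2)q_T)q_T - 43q_T.
Maximising: ∂π_T/∂q_T = 189/2 - q_T = 0, giving q_T = 189/2.
Then q_I = (271 - 189/2)/2 = 353/4.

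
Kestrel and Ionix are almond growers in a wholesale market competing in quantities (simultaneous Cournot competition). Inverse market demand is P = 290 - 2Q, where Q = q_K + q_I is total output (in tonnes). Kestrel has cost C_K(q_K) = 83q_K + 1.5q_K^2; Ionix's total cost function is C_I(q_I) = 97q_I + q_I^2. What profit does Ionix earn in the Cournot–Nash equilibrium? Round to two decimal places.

Kestrel's profit: π_K = (290 - 2Q)q_K - (83q_K + (3/2)q_K²). Setting ∂π_K/∂q_K = 0: 207 - 7q_K - 2(q_I) = 0.
Ionix's first-order condition: 193 - 6q_I - 2(q_K) = 0.
Rearranging gives the reaction functions q_K = (207 - 2q_I)/7 and q_I = (193 - 2q_K)/6.
Substituting one into the other gives q_K = 428/19 and q_I = 937/38.
Price P = 290 - 2·(1793/38) = 195.6316.
Ionix's profit: 195.6316·(937/38) - 97·(937/38) - (937/38)² = 1824.0353.

1824.04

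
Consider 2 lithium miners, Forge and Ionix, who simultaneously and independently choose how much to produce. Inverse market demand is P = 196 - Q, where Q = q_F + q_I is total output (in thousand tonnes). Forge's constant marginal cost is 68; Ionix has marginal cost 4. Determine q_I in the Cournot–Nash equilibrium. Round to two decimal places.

Forge's profit: π_F = (196 - Q)q_F - (68q_F). Setting ∂π_F/∂q_F = 0: 128 - 2q_F - (q_I) = 0.
Ionix's first-order condition: 192 - 2q_I - (q_F) = 0.
Rearranging gives the reaction functions q_F = (128 - q_I)/2 and q_I = (192 - q_F)/2.
Substituting one into the other gives q_F = 64/3 and q_I = 256/3.

85.33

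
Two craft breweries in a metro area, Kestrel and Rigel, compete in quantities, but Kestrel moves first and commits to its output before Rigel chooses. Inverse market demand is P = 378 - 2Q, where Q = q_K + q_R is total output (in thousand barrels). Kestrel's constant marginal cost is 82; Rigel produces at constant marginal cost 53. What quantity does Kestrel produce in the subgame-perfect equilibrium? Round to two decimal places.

The follower Rigel best-responds to any q_K: π_R = (378 - 2Q)q_R - 53q_R.
Setting the follower's marginal profit to zero, 325 - 2q_K - 4q_R = 0, i.e. q_R = (325 - 2q_K)/4.
The leader anticipates this reaction. Substituting into P = 378 - 2Q gives P = 431/2 - q_K, so π_K = (431/2 - q_K)q_K - 82q_K.
Leader FOC: 267/2 - 2q_K = 0, so q_K = 267/4.
Then q_R = (325 - 2·(267/4))/4 = 383/8.

66.75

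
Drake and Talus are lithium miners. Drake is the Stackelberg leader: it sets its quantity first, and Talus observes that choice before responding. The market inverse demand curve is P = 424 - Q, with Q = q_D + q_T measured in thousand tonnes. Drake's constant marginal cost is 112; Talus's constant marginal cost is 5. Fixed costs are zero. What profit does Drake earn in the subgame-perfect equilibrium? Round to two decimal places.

Solve by backward induction. Given q_D, the follower Talus maximises π_T = (424 - q_D - q_T)q_T - 5q_T.
∂π_T/∂q_T = 419 - q_D - 2q_T = 0 gives the reaction function q_T = (419 - q_D)/2.
The leader anticipates this reaction. Substituting into P = 424 - Q gives P = 429/2 - (1/2)q_D, so π_D = (429/2 - (1/2)q_D)q_D - 112q_D.
Maximising: ∂π_D/∂q_D = 205/2 - q_D = 0, giving q_D = 205/2.
Then q_T = (419 - 205/2)/2 = 633/4.
Price P = 424 - 1043/4 = 653/4.
Drake's profit: (653/4 - 112)·(205/2) = 5253.1250.

5253.13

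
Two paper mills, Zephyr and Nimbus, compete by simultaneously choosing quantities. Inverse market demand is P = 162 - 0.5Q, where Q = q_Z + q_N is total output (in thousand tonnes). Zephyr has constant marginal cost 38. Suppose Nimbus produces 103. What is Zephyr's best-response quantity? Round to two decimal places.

With the rival's output fixed at 103, Zephyr's profit is π_Z = (162 - (1/2)·103 - (1/2)q_Z)q_Z - (38q_Z) = (221/2 - (1/2)q_Z)q_Z - (38q_Z).
∂π_Z/∂q_Z = 145/2 - q_Z = 0, so q_Z = 145/2.

72.50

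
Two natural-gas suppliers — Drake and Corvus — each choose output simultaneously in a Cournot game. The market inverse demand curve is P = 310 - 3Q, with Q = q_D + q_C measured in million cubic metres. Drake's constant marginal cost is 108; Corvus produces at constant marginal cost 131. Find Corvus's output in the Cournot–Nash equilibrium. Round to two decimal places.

17.33

Drake's profit: π_D = (310 - 3Q)q_D - (108q_D). Setting ∂π_D/∂q_D = 0: 202 - 6q_D - 3(q_C) = 0.
Corvus's profit: π_C = (310 - 3Q)q_C - (131q_C). Setting ∂π_C/∂q_C = 0: 179 - 6q_C - 3(q_D) = 0.
Best responses: q_D = (202 - 3q_C)/6, q_C = (179 - 3q_D)/6.
Substituting one into the other gives q_D = 25 and q_C = 52/3.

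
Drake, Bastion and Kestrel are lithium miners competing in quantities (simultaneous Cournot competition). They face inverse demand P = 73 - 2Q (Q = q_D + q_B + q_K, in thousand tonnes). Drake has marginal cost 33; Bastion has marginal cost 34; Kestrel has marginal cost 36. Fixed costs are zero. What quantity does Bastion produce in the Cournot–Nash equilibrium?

5

Drake's profit: π_D = (73 - 2Q)q_D - (33q_D). Setting ∂π_D/∂q_D = 0: 40 - 4q_D - 2(q_B + q_K) = 0.
Bastion's profit: π_B = (73 - 2Q)q_B - (34q_B). Setting ∂π_B/∂q_B = 0: 39 - 4q_B - 2(q_D + q_K) = 0.
Kestrel's profit: π_K = (73 - 2Q)q_K - (36q_K). Setting ∂π_K/∂q_K = 0: 37 - 4q_K - 2(q_D + q_B) = 0.
Adding the 3 first-order conditions: 116 − 8Q = 0, so Q = 29/2.
Back-substituting: q_D = (40 − 29)/2 = 11/2, q_B = (39 − 29)/2 = 5, q_K = (37 − 29)/2 = 4.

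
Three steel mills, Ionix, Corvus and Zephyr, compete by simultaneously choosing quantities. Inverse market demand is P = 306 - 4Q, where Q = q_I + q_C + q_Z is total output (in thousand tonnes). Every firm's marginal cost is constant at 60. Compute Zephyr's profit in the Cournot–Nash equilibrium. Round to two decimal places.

945.56

A representative firm's profit is π_i = q_i(306 - 4Q) - 60q_i.
First-order condition (treating rivals' output as given): 246 - 8q_i - 4·Σ_{j≠i} q_j = 0.
With identical firms every q_j equals q_i, so Σ_{j≠i} q_j = 2q_i and 246 = 16q_i, giving q_i = 123/8.
Price P = 306 - 4·(369/8) = 243/2.
Zephyr's profit: (243/2 - 60)·(123/8) = 945.5625.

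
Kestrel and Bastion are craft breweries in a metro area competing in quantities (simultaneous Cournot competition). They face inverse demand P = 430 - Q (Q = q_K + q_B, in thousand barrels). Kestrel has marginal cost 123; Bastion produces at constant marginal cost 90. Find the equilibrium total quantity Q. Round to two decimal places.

Kestrel's profit: π_K = (430 - Q)q_K - (123q_K). Setting ∂π_K/∂q_K = 0: 307 - 2q_K - (q_B) = 0.
Bastion's profit: π_B = (430 - Q)q_B - (90q_B). Setting ∂π_B/∂q_B = 0: 340 - 2q_B - (q_K) = 0.
Rearranging gives the reaction functions q_K = (307 - q_B)/2 and q_B = (340 - q_K)/2.
Substituting one into the other gives q_K = 274/3 and q_B = 373/3.
Total output Q = 274/3 + 373/3 = 647/3.

215.67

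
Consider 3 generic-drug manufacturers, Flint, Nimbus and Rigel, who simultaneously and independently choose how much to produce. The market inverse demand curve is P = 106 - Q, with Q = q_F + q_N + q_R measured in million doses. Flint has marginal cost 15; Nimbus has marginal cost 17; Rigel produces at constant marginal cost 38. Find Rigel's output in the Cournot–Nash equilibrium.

6

Flint's profit: π_F = (106 - Q)q_F - (15q_F). Setting ∂π_F/∂q_F = 0: 91 - 2q_F - (q_N + q_R) = 0.
Nimbus's first-order condition: 89 - 2q_N - (q_F + q_R) = 0.
Rigel's first-order condition: 68 - 2q_R - (q_F + q_N) = 0.
Adding the 3 conditions: 248 − 2Q − 2Q = 0, i.e. Q = 62.
Back-substituting: q_F = (91 − 62) = 29, q_N = (89 − 62) = 27, q_R = (68 − 62) = 6.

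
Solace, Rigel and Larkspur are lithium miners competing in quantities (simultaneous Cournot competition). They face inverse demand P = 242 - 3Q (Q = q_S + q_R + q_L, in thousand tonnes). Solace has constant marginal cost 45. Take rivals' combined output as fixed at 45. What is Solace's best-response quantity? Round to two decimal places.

10.33

With rivals' combined output fixed at 45, Solace's profit is π_S = (242 - 3·45 - 3q_S)q_S - (45q_S) = (107 - 3q_S)q_S - (45q_S).
∂π_S/∂q_S = 62 - 6q_S = 0, so q_S = 31/3.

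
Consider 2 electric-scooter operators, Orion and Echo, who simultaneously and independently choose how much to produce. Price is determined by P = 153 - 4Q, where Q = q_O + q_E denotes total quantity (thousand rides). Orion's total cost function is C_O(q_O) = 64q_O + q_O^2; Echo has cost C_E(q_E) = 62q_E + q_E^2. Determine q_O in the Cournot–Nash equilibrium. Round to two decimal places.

Orion's profit: π_O = (153 - 4Q)q_O - (64q_O + q_O²). Setting ∂π_O/∂q_O = 0: 89 - 10q_O - 4(q_E) = 0.
Echo's first-order condition: 91 - 10q_E - 4(q_O) = 0.
Rearranging gives the reaction functions q_O = (89 - 4q_E)/10 and q_E = (91 - 4q_O)/10.
Solving the pair: q_O = 263/42, q_E = 277/42.

6.26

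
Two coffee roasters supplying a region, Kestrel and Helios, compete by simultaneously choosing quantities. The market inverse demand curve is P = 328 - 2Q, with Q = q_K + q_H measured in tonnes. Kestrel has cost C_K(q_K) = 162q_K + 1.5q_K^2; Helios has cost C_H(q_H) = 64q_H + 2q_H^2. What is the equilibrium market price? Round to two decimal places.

238.92

Kestrel's profit: π_K = (328 - 2Q)q_K - (162q_K + (3/2)q_K²). Setting ∂π_K/∂q_K = 0: 166 - 7q_K - 2(q_H) = 0.
Helios's first-order condition: 264 - 8q_H - 2(q_K) = 0.
Best responses: q_K = (166 - 2q_H)/7, q_H = (264 - 2q_K)/8.
Substituting one into the other gives q_K = 200/13 and q_H = 379/13.
Total output Q = 579/13, so price P = 328 - 2·(579/13) = 238.9231.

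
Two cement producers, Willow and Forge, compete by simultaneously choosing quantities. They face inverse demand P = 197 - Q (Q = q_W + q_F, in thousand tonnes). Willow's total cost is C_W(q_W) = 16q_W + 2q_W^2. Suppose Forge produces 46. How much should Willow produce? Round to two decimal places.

22.50

With the rival's output fixed at 46, Willow's profit is π_W = (197 - 46 - q_W)q_W - (16q_W + 2q_W²) = (151 - q_W)q_W - (16q_W + 2q_W²).
∂π_W/∂q_W = 135 - 6q_W = 0, so q_W = 45/2.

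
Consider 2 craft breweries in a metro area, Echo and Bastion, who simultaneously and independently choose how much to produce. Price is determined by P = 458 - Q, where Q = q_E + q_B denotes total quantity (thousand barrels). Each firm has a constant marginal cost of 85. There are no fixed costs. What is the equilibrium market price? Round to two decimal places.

A representative firm's profit is π_i = q_i(458 - Q) - 85q_i.
Setting ∂π_i/∂q_i = 0 with rivals' quantities fixed: 373 - 2q_i - q_j = 0.
With identical firms every q_j equals q_i, so q_j = q_i and 373 = 3q_i, giving q_i = 373/3.
Total output Q = 746/3, so price P = 458 - 746/3 = 628/3.

209.33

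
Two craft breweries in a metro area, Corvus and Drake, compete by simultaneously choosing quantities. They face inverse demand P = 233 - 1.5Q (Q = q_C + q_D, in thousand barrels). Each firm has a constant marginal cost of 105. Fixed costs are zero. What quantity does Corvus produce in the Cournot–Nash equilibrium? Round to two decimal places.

A representative firm's profit is π_i = q_i(233 - 1.5Q) - 105q_i.
First-order condition (treating rivals' output as given): 128 - 3q_i - (3/2)q_j = 0.
By symmetry each firm produces the same amount; substituting q_j = q_i yields q_i = 128/(9/2) = 256/9.

28.44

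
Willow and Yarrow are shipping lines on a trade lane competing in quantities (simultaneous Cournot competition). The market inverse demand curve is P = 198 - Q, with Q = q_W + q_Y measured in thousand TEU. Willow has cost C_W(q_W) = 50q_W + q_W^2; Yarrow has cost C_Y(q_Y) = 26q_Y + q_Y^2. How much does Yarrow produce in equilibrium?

36

Willow's profit: π_W = (198 - Q)q_W - (50q_W + q_W²). Setting ∂π_W/∂q_W = 0: 148 - 4q_W - (q_Y) = 0.
Yarrow's first-order condition: 172 - 4q_Y - (q_W) = 0.
So q_W = (148 - q_Y)/4 and q_Y = (172 - q_W)/4.
Substituting one into the other gives q_W = 28 and q_Y = 36.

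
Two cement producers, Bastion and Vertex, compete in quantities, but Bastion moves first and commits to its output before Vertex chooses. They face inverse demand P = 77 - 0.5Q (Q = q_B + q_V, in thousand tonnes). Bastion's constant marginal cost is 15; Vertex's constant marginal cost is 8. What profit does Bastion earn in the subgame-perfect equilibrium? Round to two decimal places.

Solve by backward induction. Given q_B, the follower Vertex maximises π_V = (77 - (1/2)q_B - (1/2)q_V)q_V - 8q_V.
Follower FOC: 69 - (1/2)q_B - q_V = 0, so q_V(q_B) = (69 - (1/2)q_B).
The leader anticipates this reaction. Substituting into P = 77 - 0.5Q gives P = 85/2 - (1/4)q_B, so π_B = (85/2 - (1/4)q_B)q_B - 15q_B.
Leader FOC: 55/2 - (1/2)q_B = 0, so q_B = 55.
Then q_V = (69 - (1/2)·55) = 83/2.
Price P = 77 - (1/2)·(193/2) = 115/4.
Bastion's profit: (115/4 - 15)·55 = 756.2500.

756.25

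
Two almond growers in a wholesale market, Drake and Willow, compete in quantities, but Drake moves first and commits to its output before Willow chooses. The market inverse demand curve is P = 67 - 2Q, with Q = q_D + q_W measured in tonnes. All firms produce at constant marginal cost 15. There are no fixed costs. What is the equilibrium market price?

The follower Willow best-responds to any q_D: π_W = (67 - 2Q)q_W - 15q_W.
∂π_W/∂q_W = 52 - 2q_D - 4q_W = 0 gives the reaction function q_W = (52 - 2q_D)/4.
Drake substitutes q_W(q_D) into its own profit: π_D = q_D(67 - 2q_D - (52 - 2q_D)/2) - 15q_D = (41 - q_D)q_D - 15q_D.
The leader's first-order condition 26 - 2q_D = 0 yields q_D = 13.
Then q_W = (52 - 2·13)/4 = 13/2.
Total output Q = 39/2, so price P = 67 - 2·(39/2) = 28.

28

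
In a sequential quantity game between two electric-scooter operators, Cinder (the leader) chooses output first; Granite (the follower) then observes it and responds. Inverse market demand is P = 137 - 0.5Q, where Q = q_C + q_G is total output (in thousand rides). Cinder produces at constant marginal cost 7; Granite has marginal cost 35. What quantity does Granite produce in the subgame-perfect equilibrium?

The follower Granite best-responds to any q_C: π_G = (137 - 0.5Q)q_G - 35q_G.
Follower FOC: 102 - (1/2)q_C - q_G = 0, so q_G(q_C) = (102 - (1/2)q_C).
The leader anticipates this reaction. Substituting into P = 137 - 0.5Q gives P = 86 - (1/4)q_C, so π_C = (86 - (1/4)q_C)q_C - 7q_C.
The leader's first-order condition 79 - (1/2)q_C = 0 yields q_C = 158.
Then q_G = (102 - (1/2)·158) = 23.

23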